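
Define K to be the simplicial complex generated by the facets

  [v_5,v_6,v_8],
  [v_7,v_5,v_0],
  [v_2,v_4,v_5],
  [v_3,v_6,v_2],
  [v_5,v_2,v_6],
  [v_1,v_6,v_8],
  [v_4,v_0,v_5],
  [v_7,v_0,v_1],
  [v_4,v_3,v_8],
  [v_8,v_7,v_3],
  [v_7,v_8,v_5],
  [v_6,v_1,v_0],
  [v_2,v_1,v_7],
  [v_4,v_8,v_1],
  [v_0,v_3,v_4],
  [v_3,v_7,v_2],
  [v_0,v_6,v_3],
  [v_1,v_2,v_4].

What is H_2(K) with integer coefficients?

H_2 ≅ Z.

Order the vertices as v_0 < v_1 < v_2 < v_3 < v_4 < v_5 < v_6 < v_7 < v_8. Listing each simplex with vertices in this order, K has dimension 2 with simplices:

  0-simplices (9): [v_0], [v_1], [v_2], [v_3], [v_4], [v_5], [v_6], [v_7], [v_8]
  1-simplices (27): (27 of them)
  2-simplices (18): (18 of them)

so the chain groups are C_0 ≅ Z^9, C_1 ≅ Z^27, C_2 ≅ Z^18.

The boundary map ∂_1: C_1 → C_0 maps an edge to its endpoints' difference, ∂[p,q] = q − p.
The resulting 9×27 matrix has rank 8, and its Smith normal form has invariant factors (1,1,1,1,1,1,1,1).

∂_2: C_2 → C_1 maps a triangle to the signed sum of its edges. For instance
  ∂[v_0,v_5,v_7] = [v_5,v_7] − [v_0,v_7] + [v_0,v_5],
  ∂[v_1,v_2,v_4] = [v_2,v_4] − [v_1,v_4] + [v_1,v_2].
The 27×18 boundary matrix has rank 17 and Smith normal form diag(1,1,1,1,1,1,1,1,1,1,1,1,1,1,1,1,1).

From H_k ≅ ker(∂_k) / im(∂_{k+1}) we obtain:

  H_2: rank ker ∂_2 − rank ∂_3 = (18 − 17) − 0 = 1, and there is no ∂_3, so H_2 = Z.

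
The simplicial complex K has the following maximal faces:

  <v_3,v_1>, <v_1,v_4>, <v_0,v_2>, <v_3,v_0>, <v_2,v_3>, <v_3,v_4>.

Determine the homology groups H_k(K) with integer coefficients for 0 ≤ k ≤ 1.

K has 5 vertices, 6 edges.
rank ∂_0 = 0, rank ∂_1 = 4 ⇒ b_0 = 5 − 0 − 4 = 1; all invariant factors of ∂_1 are 1 so no torsion. So H_0 = Z.
rank ∂_1 = 4, rank ∂_2 = 0 ⇒ b_1 = 6 − 4 − 0 = 2. So H_1 = Z^2.

H_0 = Z,  H_1 = Z^2.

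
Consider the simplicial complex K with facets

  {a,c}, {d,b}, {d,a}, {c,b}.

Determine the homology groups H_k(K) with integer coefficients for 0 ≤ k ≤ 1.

H_0 ≅ Z,  H_1 ≅ Z.

Order the vertices as a < b < c < d. Listing each simplex with vertices in this order, K has dimension 1 with simplices:

  0-simplices (4): a, b, c, d
  1-simplices (4): ac, ad, bc, bd

giving chain groups C_0 ≅ Z^4, C_1 ≅ Z^4.

Boundary ∂_1: C_1 → C_0 maps an edge to its endpoints' difference, ∂[p,q] = q − p.
As a 4×4 matrix over Z this has rank 3, with invariant factors (1,1,1).

From H_k ≅ ker(∂_k) / im(∂_{k+1}) we obtain:

  H_0: rank C_0 − rank ∂_1 = 4 − 3 = 1, and the invariant factors of ∂_1 are all 1, so H_0 = Z.
  H_1: rank ker ∂_1 − rank ∂_2 = (4 − 3) − 0 = 1, and there is no ∂_2, so H_1 = Z.

As a check, the Euler characteristic is 4 − 4 = 0, which agrees with 1 − 1 = 0.
(K is a triangulation of the circle S^1.)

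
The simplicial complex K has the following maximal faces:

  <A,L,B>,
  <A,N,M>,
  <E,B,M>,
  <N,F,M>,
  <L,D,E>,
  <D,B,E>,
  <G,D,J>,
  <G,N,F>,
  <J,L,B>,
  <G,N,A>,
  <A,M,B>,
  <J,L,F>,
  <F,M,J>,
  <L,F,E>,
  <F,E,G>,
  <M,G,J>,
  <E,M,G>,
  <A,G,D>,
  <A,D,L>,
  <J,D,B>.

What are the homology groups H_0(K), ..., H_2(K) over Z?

H_0 = Z,  H_1 = Z ⊕ Z/2Z,  H_2 = 0.

K has 10 vertices, 30 edges, 20 triangles.
rank ∂_0 = 0, rank ∂_1 = 9 ⇒ b_0 = 10 − 0 − 9 = 1; all invariant factors of ∂_1 are 1 so no torsion. So H_0 ≅ Z.
rank ∂_1 = 9, rank ∂_2 = 20 ⇒ b_1 = 30 − 9 − 20 = 1; ∂_2 has invariant factor(s) [2] giving torsion. So H_1 ≅ Z ⊕ Z/2Z.
rank ∂_2 = 20, rank ∂_3 = 0 ⇒ b_2 = 20 − 20 − 0 = 0. So H_2 ≅ 0.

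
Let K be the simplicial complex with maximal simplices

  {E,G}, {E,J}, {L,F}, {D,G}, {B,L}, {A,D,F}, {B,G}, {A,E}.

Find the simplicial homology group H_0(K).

Fix the vertex order A < B < D < E < F < G < J < L and write every simplex with vertices in increasing order. Then dim K = 2 and the simplices of K are:

  0-simplices (8): A, B, D, E, F, G, J, L
  1-simplices (10): AD, AE, AF, BG, BL, DF, DG, EG, EJ, FL
  2-simplices (1): ADF

Hence C_0 ≅ Z^8, C_1 ≅ Z^10, C_2 ≅ Z^1.

∂_1: C_1 → C_0 is given by ∂[p,q] = [q] − [p]. For instance
  ∂EG = G − E.
The resulting 8×10 matrix has rank 7, and its Smith normal form has invariant factors (1,1,1,1,1,1,1).

Boundary ∂_2: C_2 → C_1 sends each 2-simplex [p,q,r] to [q,r] − [p,r] + [p,q]. For instance
  ∂ADF = DF − AF + AD.
This gives a 10×1 integer matrix of rank 1; reducing to Smith normal form yields diagonal entries (1).

Computing H_k = (kernel of ∂_k) / (image of ∂_{k+1}):

  H_0: rank C_0 − rank ∂_1 = 8 − 7 = 1, and the invariant factors of ∂_1 are all 1, so H_0 = Z.

H_0 = Z.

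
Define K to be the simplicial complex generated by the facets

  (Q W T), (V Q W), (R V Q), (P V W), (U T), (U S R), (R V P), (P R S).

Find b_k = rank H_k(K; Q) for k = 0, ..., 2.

b_0 = 1, b_1 = 1, b_2 = 0.

K has 8 vertices, 15 edges, 7 triangles.
rank ∂_0 = 0, rank ∂_1 = 7 ⇒ b_0 = 8 − 0 − 7 = 1; all invariant factors of ∂_1 are 1 so no torsion. So H_0 = Z.
rank ∂_1 = 7, rank ∂_2 = 7 ⇒ b_1 = 15 − 7 − 7 = 1; all invariant factors of ∂_2 are 1 so no torsion. So H_1 = Z.
rank ∂_2 = 7, rank ∂_3 = 0 ⇒ b_2 = 7 − 7 − 0 = 0. So H_2 = 0.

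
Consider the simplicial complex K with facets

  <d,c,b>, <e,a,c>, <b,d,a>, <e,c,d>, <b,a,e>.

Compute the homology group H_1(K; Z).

H_1 ≅ Z.

Order the vertices as a < b < c < d < e. Listing each simplex with vertices in this order, K has dimension 2 with simplices:

  0-simplices (5): a, b, c, d, e
  1-simplices (10): ab, ac, ad, ae, bc, bd, be, cd, ce, de
  2-simplices (5): abd, abe, ace, bcd, cde

so the chain groups are C_0 ≅ Z^5, C_1 ≅ Z^10, C_2 ≅ Z^5.

∂_1: C_1 → C_0 sends each edge [p,q] (with p < q) to q − p. For instance
  ∂ac = c − a.
The resulting 5×10 matrix has rank 4, and its Smith normal form has invariant factors (1,1,1,1).

Boundary ∂_2: C_2 → C_1 sends each 2-simplex [p,q,r] to [q,r] − [p,r] + [p,q]. For instance
  ∂bcd = cd − bd + bc,
  ∂cde = de − ce + cd.
This gives a 10×5 integer matrix of rank 5; reducing to Smith normal form yields diagonal entries (1,1,1,1,1).

From H_k ≅ ker(∂_k) / im(∂_{k+1}) we obtain:

  H_1: rank ker ∂_1 − rank ∂_2 = (10 − 4) − 5 = 1, and the invariant factors of ∂_2 are all 1, so H_1 = Z.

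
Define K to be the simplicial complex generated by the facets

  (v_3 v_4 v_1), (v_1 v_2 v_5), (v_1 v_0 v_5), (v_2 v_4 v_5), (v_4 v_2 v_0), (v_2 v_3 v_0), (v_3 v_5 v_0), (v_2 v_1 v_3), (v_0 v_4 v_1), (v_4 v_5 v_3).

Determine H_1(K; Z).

H_1 ≅ Z_2.

Fix the vertex order v_0 < v_1 < v_2 < v_3 < v_4 < v_5 and write every simplex with vertices in increasing order. Then dim K = 2 and the simplices of K are:

  0-simplices (6): [v_0], [v_1], [v_2], [v_3], [v_4], [v_5]
  1-simplices (15): (15 of them)
  2-simplices (10): [v_0,v_1,v_4], [v_0,v_1,v_5], [v_0,v_2,v_3], [v_0,v_2,v_4], [v_0,v_3,v_5], [v_1,v_2,v_3], [v_1,v_2,v_5], [v_1,v_3,v_4], [v_2,v_4,v_5], [v_3,v_4,v_5]

so the chain groups are C_0 ≅ Z^6, C_1 ≅ Z^15, C_2 ≅ Z^10.

The boundary map ∂_1: C_1 → C_0 is given by ∂[p,q] = [q] − [p]. For instance
  ∂[v_1,v_4] = [v_4] − [v_1].
This gives a 6×15 integer matrix of rank 5; reducing to Smith normal form yields diagonal entries (1,1,1,1,1).

The boundary map ∂_2: C_2 → C_1 maps a triangle to the signed sum of its edges. For instance
  ∂[v_0,v_1,v_4] = [v_1,v_4] − [v_0,v_4] + [v_0,v_1],
  ∂[v_1,v_2,v_3] = [v_2,v_3] − [v_1,v_3] + [v_1,v_2].
The 15×10 boundary matrix has rank 10 and Smith normal form diag(1,1,1,1,1,1,1,1,1,2).

Now H_k = ker ∂_k / im ∂_{k+1}, so:

  H_1: rank ker ∂_1 − rank ∂_2 = (15 − 5) − 10 = 0, and ∂_2 has invariant factor 2 > 1, so H_1 = Z_2.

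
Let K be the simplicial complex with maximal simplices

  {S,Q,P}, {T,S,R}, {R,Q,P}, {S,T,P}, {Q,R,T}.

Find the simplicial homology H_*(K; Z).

H_0 ≅ Z,  H_1 ≅ Z,  H_2 = 0.

K has 5 vertices, 10 edges, 5 triangles.
rank ∂_0 = 0, rank ∂_1 = 4 ⇒ b_0 = 5 − 0 − 4 = 1; all invariant factors of ∂_1 are 1 so no torsion. So H_0 ≅ Z.
rank ∂_1 = 4, rank ∂_2 = 5 ⇒ b_1 = 10 − 4 − 5 = 1; all invariant factors of ∂_2 are 1 so no torsion. So H_1 ≅ Z.
rank ∂_2 = 5, rank ∂_3 = 0 ⇒ b_2 = 5 − 5 − 0 = 0. So H_2 ≅ 0.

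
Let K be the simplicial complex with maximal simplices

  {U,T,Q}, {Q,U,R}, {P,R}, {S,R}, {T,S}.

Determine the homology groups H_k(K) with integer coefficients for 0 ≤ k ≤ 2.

Fix the vertex order P < Q < R < S < T < U and write every simplex with vertices in increasing order. Then dim K = 2 and the simplices of K are:

  0-simplices (6): P, Q, R, S, T, U
  1-simplices (8): PR, QR, QT, QU, RS, RU, ST, TU
  2-simplices (2): QRU, QTU

Hence C_0 ≅ Z^6, C_1 ≅ Z^8, C_2 ≅ Z^2.

The boundary map ∂_1: C_1 → C_0 sends each edge [p,q] (with p < q) to q − p. For instance
  ∂TU = U − T.
The 6×8 boundary matrix has rank 5 and Smith normal form diag(1,1,1,1,1).

The boundary map ∂_2: C_2 → C_1 sends each 2-simplex [p,q,r] to [q,r] − [p,r] + [p,q]. For instance
  ∂QRU = RU − QU + QR,
  ∂QTU = TU − QU + QT.
The resulting 8×2 matrix has rank 2, and its Smith normal form has invariant factors (1,1).

Computing H_k = (kernel of ∂_k) / (image of ∂_{k+1}):

  H_0: rank C_0 − rank ∂_1 = 6 − 5 = 1, and the invariant factors of ∂_1 are all 1, so H_0 ≅ Z.
  H_1: rank ker ∂_1 − rank ∂_2 = (8 − 5) − 2 = 1, and the invariant factors of ∂_2 are all 1, so H_1 ≅ Z.
  H_2: rank ker ∂_2 − rank ∂_3 = (2 − 2) − 0 = 0, and there is no ∂_3, so H_2 ≅ 0.

H_0 = Z,  H_1 = Z,  H_2 = 0.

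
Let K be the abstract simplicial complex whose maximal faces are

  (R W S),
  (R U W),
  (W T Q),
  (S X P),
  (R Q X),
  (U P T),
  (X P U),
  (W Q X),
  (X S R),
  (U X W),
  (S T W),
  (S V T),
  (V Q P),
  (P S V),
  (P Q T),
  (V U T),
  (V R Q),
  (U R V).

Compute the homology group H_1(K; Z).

Fix the vertex order P < Q < R < S < T < U < V < W < X and write every simplex with vertices in increasing order. Then dim K = 2 and the simplices of K are:

  0-simplices (9): P, Q, R, S, T, U, V, W, X
  1-simplices (27): PQ, PS, PT, PU, PV, PX, QR, QT, QV, QW, QX, RS, RU, RV, RW, RX, ST, SV, SW, SX, TU, TV, TW, UV, UW, UX, WX
  2-simplices (18): PQT, PQV, PSV, PSX, PTU, PUX, QRV, QRX, QTW, QWX, RSW, RSX, RUV, RUW, STV, STW, TUV, UWX

Hence C_0 ≅ Z^9, C_1 ≅ Z^27, C_2 ≅ Z^18.

Boundary ∂_1: C_1 → C_0 sends each edge [p,q] (with p < q) to q − p. For instance
  ∂QW = W − Q.
As a 9×27 matrix over Z this has rank 8, with invariant factors (1,1,1,1,1,1,1,1).

Boundary ∂_2: C_2 → C_1 acts by ∂[p,q,r] = [q,r] − [p,r] + [p,q]. For instance
  ∂PSX = SX − PX + PS,
  ∂PUX = UX − PX + PU.
The 27×18 boundary matrix has rank 18 and Smith normal form diag(1,1,1,1,1,1,1,1,1,1,1,1,1,1,1,1,1,2).

From H_k ≅ ker(∂_k) / im(∂_{k+1}) we obtain:

  H_1: rank ker ∂_1 − rank ∂_2 = (27 − 8) − 18 = 1, and ∂_2 has invariant factor 2 > 1, so H_1 ≅ Z ⊕ Z/2.

(K is a triangulation of the Klein bottle.)

H_1 ≅ Z ⊕ Z/2.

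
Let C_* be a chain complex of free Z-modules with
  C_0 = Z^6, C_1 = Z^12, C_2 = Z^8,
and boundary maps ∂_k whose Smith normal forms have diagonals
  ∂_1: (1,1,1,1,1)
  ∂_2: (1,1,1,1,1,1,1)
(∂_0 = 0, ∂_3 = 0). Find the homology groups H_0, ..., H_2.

H_0 ≅ Z,  H_1 = 0,  H_2 ≅ Z.

H_0: b_0 = 6 − 0 − 5 = 1; torsion from ∂_1 factors > 1: none. So H_0 ≅ Z.
H_1: b_1 = 12 − 5 − 7 = 0; torsion from ∂_2 factors > 1: none. So H_1 ≅ 0.
H_2: b_2 = 8 − 7 − 0 = 1; torsion from ∂_3 factors > 1: none. So H_2 ≅ Z.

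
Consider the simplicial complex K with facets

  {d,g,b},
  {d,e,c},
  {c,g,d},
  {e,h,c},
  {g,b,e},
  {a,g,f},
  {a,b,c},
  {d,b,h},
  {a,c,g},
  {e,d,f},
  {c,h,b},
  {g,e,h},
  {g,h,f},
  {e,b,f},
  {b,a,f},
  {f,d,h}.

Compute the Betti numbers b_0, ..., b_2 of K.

b_0 = 1, b_1 = 2, b_2 = 1.

K has 8 vertices, 24 edges, 16 triangles.
rank ∂_0 = 0, rank ∂_1 = 7 ⇒ b_0 = 8 − 0 − 7 = 1; all invariant factors of ∂_1 are 1 so no torsion. So H_0 = Z.
rank ∂_1 = 7, rank ∂_2 = 15 ⇒ b_1 = 24 − 7 − 15 = 2; all invariant factors of ∂_2 are 1 so no torsion. So H_1 = Z^2.
rank ∂_2 = 15, rank ∂_3 = 0 ⇒ b_2 = 16 − 15 − 0 = 1. So H_2 = Z.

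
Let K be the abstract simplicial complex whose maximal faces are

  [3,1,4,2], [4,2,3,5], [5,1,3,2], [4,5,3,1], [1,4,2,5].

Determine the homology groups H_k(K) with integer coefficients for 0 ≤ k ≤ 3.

Fix the vertex order 1 < 2 < 3 < 4 < 5 and write every simplex with vertices in increasing order. Then dim K = 3 and the simplices of K are:

  0-simplices (5): [1], [2], [3], [4], [5]
  1-simplices (10): [1,2], [1,3], [1,4], [1,5], [2,3], [2,4], [2,5], [3,4], [3,5], [4,5]
  2-simplices (10): [1,2,3], [1,2,4], [1,2,5], [1,3,4], [1,3,5], [1,4,5], [2,3,4], [2,3,5], [2,4,5], [3,4,5]
  3-simplices (5): [1,2,3,4], [1,2,3,5], [1,2,4,5], [1,3,4,5], [2,3,4,5]

so the chain groups are C_0 ≅ Z^5, C_1 ≅ Z^10, C_2 ≅ Z^10, C_3 ≅ Z^5.

The boundary map ∂_1: C_1 → C_0 sends each edge [p,q] (with p < q) to q − p. For instance
  ∂[3,5] = [5] − [3].
The 5×10 boundary matrix has rank 4 and Smith normal form diag(1,1,1,1).

The boundary map ∂_2: C_2 → C_1 sends each 2-simplex [p,q,r] to [q,r] − [p,r] + [p,q]. For instance
  ∂[2,4,5] = [4,5] − [2,5] + [2,4],
  ∂[1,3,5] = [3,5] − [1,5] + [1,3].
As a 10×10 matrix over Z this has rank 6, with invariant factors (1,1,1,1,1,1).

The boundary map ∂_3: C_3 → C_2 sends each 3-simplex σ to the alternating sum Σ_i (−1)^i (σ with its i-th vertex removed). For instance
  ∂[1,2,4,5] = [2,4,5] − [1,4,5] + [1,2,5] − [1,2,4],
  ∂[1,2,3,5] = [2,3,5] − [1,3,5] + [1,2,5] − [1,2,3].
The resulting 10×5 matrix has rank 4, and its Smith normal form has invariant factors (1,1,1,1).

Computing H_k = (kernel of ∂_k) / (image of ∂_{k+1}):

  H_0: rank C_0 − rank ∂_1 = 5 − 4 = 1, and the invariant factors of ∂_1 are all 1, so H_0 ≅ Z.
  H_1: rank ker ∂_1 − rank ∂_2 = (10 − 4) − 6 = 0, and the invariant factors of ∂_2 are all 1, so H_1 ≅ 0.
  H_2: rank ker ∂_2 − rank ∂_3 = (10 − 6) − 4 = 0, and the invariant factors of ∂_3 are all 1, so H_2 ≅ 0.
  H_3: rank ker ∂_3 − rank ∂_4 = (5 − 4) − 0 = 1, and there is no ∂_4, so H_3 ≅ Z.

H_0 = Z,  H_1 = 0,  H_2 = 0,  H_3 = Z.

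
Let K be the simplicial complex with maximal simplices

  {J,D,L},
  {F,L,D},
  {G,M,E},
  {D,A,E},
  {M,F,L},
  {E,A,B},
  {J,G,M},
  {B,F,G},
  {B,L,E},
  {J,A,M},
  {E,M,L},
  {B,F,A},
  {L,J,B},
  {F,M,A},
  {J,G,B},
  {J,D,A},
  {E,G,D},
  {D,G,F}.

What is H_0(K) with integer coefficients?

H_0 ≅ Z.

Order the vertices as A < B < D < E < F < G < J < L < M. Listing each simplex with vertices in this order, K has dimension 2 with simplices:

  0-simplices (9): A, B, D, E, F, G, J, L, M
  1-simplices (27): AB, AD, AE, AF, AJ, AM, BE, BF, BG, BJ, BL, DE, DF, DG, DJ, DL, EG, EL, EM, FG, FL, FM, GJ, GM, JL, JM, LM
  2-simplices (18): ABE, ABF, ADE, ADJ, AFM, AJM, BEL, BFG, BGJ, BJL, DEG, DFG, DFL, DJL, EGM, ELM, FLM, GJM

Hence C_0 ≅ Z^9, C_1 ≅ Z^27, C_2 ≅ Z^18.

∂_1: C_1 → C_0 is given by ∂[p,q] = [q] − [p].
The 9×27 boundary matrix has rank 8 and Smith normal form diag(1,1,1,1,1,1,1,1).

∂_2: C_2 → C_1 acts by ∂[p,q,r] = [q,r] − [p,r] + [p,q]. For instance
  ∂GJM = JM − GM + GJ,
  ∂ABF = BF − AF + AB.
The resulting 27×18 matrix has rank 17, and its Smith normal form has invariant factors (1,1,1,1,1,1,1,1,1,1,1,1,1,1,1,1,1).

Computing H_k = (kernel of ∂_k) / (image of ∂_{k+1}):

  H_0: rank C_0 − rank ∂_1 = 9 − 8 = 1, and the invariant factors of ∂_1 are all 1, so H_0 ≅ Z.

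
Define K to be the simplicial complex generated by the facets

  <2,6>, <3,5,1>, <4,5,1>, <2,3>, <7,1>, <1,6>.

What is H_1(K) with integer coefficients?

Order the vertices as 1 < 2 < 3 < 4 < 5 < 6 < 7. Listing each simplex with vertices in this order, K has dimension 2 with simplices:

  0-simplices (7): [1], [2], [3], [4], [5], [6], [7]
  1-simplices (9): [1,3], [1,4], [1,5], [1,6], [1,7], [2,3], [2,6], [3,5], [4,5]
  2-simplices (2): [1,3,5], [1,4,5]

Hence C_0 ≅ Z^7, C_1 ≅ Z^9, C_2 ≅ Z^2.

Boundary ∂_1: C_1 → C_0 sends each edge [p,q] (with p < q) to q − p. For instance
  ∂[1,6] = [6] − [1].
This gives a 7×9 integer matrix of rank 6; reducing to Smith normal form yields diagonal entries (1,1,1,1,1,1).

∂_2: C_2 → C_1 sends each 2-simplex [p,q,r] to [q,r] − [p,r] + [p,q]. For instance
  ∂[1,4,5] = [4,5] − [1,5] + [1,4],
  ∂[1,3,5] = [3,5] − [1,5] + [1,3].
The resulting 9×2 matrix has rank 2, and its Smith normal form has invariant factors (1,1).

Reading off H_k = ker ∂_k / im ∂_{k+1}:

  H_1: rank ker ∂_1 − rank ∂_2 = (9 − 6) − 2 = 1, and the invariant factors of ∂_2 are all 1, so H_1 = Z.

H_1 ≅ Z.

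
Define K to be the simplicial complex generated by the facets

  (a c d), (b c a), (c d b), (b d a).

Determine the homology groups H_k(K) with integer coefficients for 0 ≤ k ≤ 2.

H_0 ≅ Z,  H_1 = 0,  H_2 ≅ Z.

Fix the vertex order a < b < c < d and write every simplex with vertices in increasing order. Then dim K = 2 and the simplices of K are:

  0-simplices (4): a, b, c, d
  1-simplices (6): ab, ac, ad, bc, bd, cd
  2-simplices (4): abc, abd, acd, bcd

giving chain groups C_0 ≅ Z^4, C_1 ≅ Z^6, C_2 ≅ Z^4.

Boundary ∂_1: C_1 → C_0 sends each edge [p,q] (with p < q) to q − p.
As a 4×6 matrix over Z this has rank 3, with invariant factors (1,1,1).

The boundary map ∂_2: C_2 → C_1 acts by ∂[p,q,r] = [q,r] − [p,r] + [p,q]. For instance
  ∂bcd = cd − bd + bc,
  ∂abd = bd − ad + ab.
As a 6×4 matrix over Z this has rank 3, with invariant factors (1,1,1).

Reading off H_k = ker ∂_k / im ∂_{k+1}:

  H_0: rank C_0 − rank ∂_1 = 4 − 3 = 1, and the invariant factors of ∂_1 are all 1, so H_0 ≅ Z.
  H_1: rank ker ∂_1 − rank ∂_2 = (6 − 3) − 3 = 0, and the invariant factors of ∂_2 are all 1, so H_1 ≅ 0.
  H_2: rank ker ∂_2 − rank ∂_3 = (4 − 3) − 0 = 1, and there is no ∂_3, so H_2 ≅ Z.

(K is a triangulation of the 2-sphere S^2.)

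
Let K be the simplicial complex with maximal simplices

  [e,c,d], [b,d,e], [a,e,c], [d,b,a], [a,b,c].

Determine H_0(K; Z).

Take the total order a < b < c < d < e on the vertex set. Then K (dimension 2) consists of the simplices:

  0-simplices (5): a, b, c, d, e
  1-simplices (10): ab, ac, ad, ae, bc, bd, be, cd, ce, de
  2-simplices (5): abc, abd, ace, bde, cde

Hence C_0 ≅ Z^5, C_1 ≅ Z^10, C_2 ≅ Z^5.

Boundary ∂_1: C_1 → C_0 sends each edge [p,q] (with p < q) to q − p.
The resulting 5×10 matrix has rank 4, and its Smith normal form has invariant factors (1,1,1,1).

Boundary ∂_2: C_2 → C_1 maps a triangle to the signed sum of its edges. For instance
  ∂ace = ce − ae + ac,
  ∂abd = bd − ad + ab.
This gives a 10×5 integer matrix of rank 5; reducing to Smith normal form yields diagonal entries (1,1,1,1,1).

From H_k ≅ ker(∂_k) / im(∂_{k+1}) we obtain:

  H_0: rank C_0 − rank ∂_1 = 5 − 4 = 1, and the invariant factors of ∂_1 are all 1, so H_0 ≅ Z.

H_0 = Z.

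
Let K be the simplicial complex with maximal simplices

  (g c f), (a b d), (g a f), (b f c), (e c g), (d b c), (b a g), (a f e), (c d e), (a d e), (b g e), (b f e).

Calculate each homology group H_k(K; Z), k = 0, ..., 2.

H_0 ≅ Z,  H_1 ≅ Z/2,  H_2 = 0.

Fix the vertex order a < b < c < d < e < f < g and write every simplex with vertices in increasing order. Then dim K = 2 and the simplices of K are:

  0-simplices (7): a, b, c, d, e, f, g
  1-simplices (18): ab, ad, ae, af, ag, bc, bd, be, bf, bg, cd, ce, cf, cg, de, ef, eg, fg
  2-simplices (12): abd, abg, ade, aef, afg, bcd, bcf, bef, beg, cde, ceg, cfg

Hence C_0 ≅ Z^7, C_1 ≅ Z^18, C_2 ≅ Z^12.

Boundary ∂_1: C_1 → C_0 sends each edge [p,q] (with p < q) to q − p.
The resulting 7×18 matrix has rank 6, and its Smith normal form has invariant factors (1,1,1,1,1,1).

∂_2: C_2 → C_1 sends each 2-simplex [p,q,r] to [q,r] − [p,r] + [p,q]. For instance
  ∂abg = bg − ag + ab,
  ∂ceg = eg − cg + ce.
The resulting 18×12 matrix has rank 12, and its Smith normal form has invariant factors (1,1,1,1,1,1,1,1,1,1,1,2).

Reading off H_k = ker ∂_k / im ∂_{k+1}:

  H_0: rank C_0 − rank ∂_1 = 7 − 6 = 1, and the invariant factors of ∂_1 are all 1, so H_0 ≅ Z.
  H_1: rank ker ∂_1 − rank ∂_2 = (18 − 6) − 12 = 0, and ∂_2 has invariant factor 2 > 1, so H_1 ≅ Z/2.
  H_2: rank ker ∂_2 − rank ∂_3 = (12 − 12) − 0 = 0, and there is no ∂_3, so H_2 ≅ 0.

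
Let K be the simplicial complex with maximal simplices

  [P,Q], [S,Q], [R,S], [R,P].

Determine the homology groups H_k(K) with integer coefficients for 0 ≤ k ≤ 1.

Fix the vertex order P < Q < R < S and write every simplex with vertices in increasing order. Then dim K = 1 and the simplices of K are:

  0-simplices (4): P, Q, R, S
  1-simplices (4): PQ, PR, QS, RS

Hence C_0 ≅ Z^4, C_1 ≅ Z^4.

The boundary map ∂_1: C_1 → C_0 is given by ∂[p,q] = [q] − [p]. For instance
  ∂PR = R − P.
The 4×4 boundary matrix has rank 3 and Smith normal form diag(1,1,1).

Reading off H_k = ker ∂_k / im ∂_{k+1}:

  H_0: rank C_0 − rank ∂_1 = 4 − 3 = 1, and the invariant factors of ∂_1 are all 1, so H_0 = Z.
  H_1: rank ker ∂_1 − rank ∂_2 = (4 − 3) − 0 = 1, and there is no ∂_2, so H_1 = Z.

H_0 = Z,  H_1 = Z.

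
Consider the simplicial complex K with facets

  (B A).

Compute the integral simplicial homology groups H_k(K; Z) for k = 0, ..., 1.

H_0 = Z,  H_1 = 0.

Fix the vertex order A < B and write every simplex with vertices in increasing order. Then dim K = 1 and the simplices of K are:

  0-simplices (2): A, B
  1-simplices (1): AB

Hence C_0 ≅ Z^2, C_1 ≅ Z^1.

∂_1: C_1 → C_0 maps an edge to its endpoints' difference, ∂[p,q] = q − p. For instance
  ∂AB = B − A.
The resulting 2×1 matrix has rank 1, and its Smith normal form has invariant factors (1).

Reading off H_k = ker ∂_k / im ∂_{k+1}:

  H_0: rank C_0 − rank ∂_1 = 2 − 1 = 1, and the invariant factors of ∂_1 are all 1, so H_0 ≅ Z.
  H_1: rank ker ∂_1 − rank ∂_2 = (1 − 1) − 0 = 0, and there is no ∂_2, so H_1 ≅ 0.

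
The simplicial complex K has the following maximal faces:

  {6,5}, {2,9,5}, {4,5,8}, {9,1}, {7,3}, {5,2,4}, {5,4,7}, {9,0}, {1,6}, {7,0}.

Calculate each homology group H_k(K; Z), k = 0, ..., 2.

H_0 = Z,  H_1 = Z^2,  H_2 = 0.

Fix the vertex order 0 < 1 < 2 < 3 < 4 < 5 < 6 < 7 < 8 < 9 and write every simplex with vertices in increasing order. Then dim K = 2 and the simplices of K are:

  0-simplices (10): [0], [1], [2], [3], [4], [5], [6], [7], [8], [9]
  1-simplices (15): [0,7], [0,9], [1,6], [1,9], [2,4], [2,5], [2,9], [3,7], [4,5], [4,7], [4,8], [5,6], [5,7], [5,8], [5,9]
  2-simplices (4): [2,4,5], [2,5,9], [4,5,7], [4,5,8]

so the chain groups are C_0 ≅ Z^10, C_1 ≅ Z^15, C_2 ≅ Z^4.

The boundary map ∂_1: C_1 → C_0 maps an edge to its endpoints' difference, ∂[p,q] = q − p.
The 10×15 boundary matrix has rank 9 and Smith normal form diag(1,1,1,1,1,1,1,1,1).

The boundary map ∂_2: C_2 → C_1 sends each 2-simplex [p,q,r] to [q,r] − [p,r] + [p,q]. For instance
  ∂[4,5,7] = [5,7] − [4,7] + [4,5],
  ∂[2,4,5] = [4,5] − [2,5] + [2,4].
This gives a 15×4 integer matrix of rank 4; reducing to Smith normal form yields diagonal entries (1,1,1,1).

Reading off H_k = ker ∂_k / im ∂_{k+1}:

  H_0: rank C_0 − rank ∂_1 = 10 − 9 = 1, and the invariant factors of ∂_1 are all 1, so H_0 = Z.
  H_1: rank ker ∂_1 − rank ∂_2 = (15 − 9) − 4 = 2, and the invariant factors of ∂_2 are all 1, so H_1 = Z^2.
  H_2: rank ker ∂_2 − rank ∂_3 = (4 − 4) − 0 = 0, and there is no ∂_3, so H_2 = 0.

As a check, the Euler characteristic is 10 − 15 + 4 = -1, which agrees with 1 − 2 + 0 = -1.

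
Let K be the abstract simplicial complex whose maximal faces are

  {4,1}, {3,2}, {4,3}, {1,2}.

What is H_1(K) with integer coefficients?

Take the total order 1 < 2 < 3 < 4 on the vertex set. Then K (dimension 1) consists of the simplices:

  0-simplices (4): [1], [2], [3], [4]
  1-simplices (4): [1,2], [1,4], [2,3], [3,4]

giving chain groups C_0 ≅ Z^4, C_1 ≅ Z^4.

∂_1: C_1 → C_0 is given by ∂[p,q] = [q] − [p]. For instance
  ∂[1,2] = [2] − [1].
The resulting 4×4 matrix has rank 3, and its Smith normal form has invariant factors (1,1,1).

Computing H_k = (kernel of ∂_k) / (image of ∂_{k+1}):

  H_1: rank ker ∂_1 − rank ∂_2 = (4 − 3) − 0 = 1, and there is no ∂_2, so H_1 ≅ Z.

(K is a triangulation of the circle S^1.)

H_1 = Z.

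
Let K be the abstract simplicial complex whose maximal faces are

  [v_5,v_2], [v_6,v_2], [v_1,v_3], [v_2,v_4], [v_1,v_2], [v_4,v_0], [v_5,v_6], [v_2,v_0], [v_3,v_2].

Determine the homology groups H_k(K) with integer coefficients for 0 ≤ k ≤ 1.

Fix the vertex order v_0 < v_1 < v_2 < v_3 < v_4 < v_5 < v_6 and write every simplex with vertices in increasing order. Then dim K = 1 and the simplices of K are:

  0-simplices (7): [v_0], [v_1], [v_2], [v_3], [v_4], [v_5], [v_6]
  1-simplices (9): [v_0,v_2], [v_0,v_4], [v_1,v_2], [v_1,v_3], [v_2,v_3], [v_2,v_4], [v_2,v_5], [v_2,v_6], [v_5,v_6]

so the chain groups are C_0 ≅ Z^7, C_1 ≅ Z^9.

Boundary ∂_1: C_1 → C_0 maps an edge to its endpoints' difference, ∂[p,q] = q − p.
The 7×9 boundary matrix has rank 6 and Smith normal form diag(1,1,1,1,1,1).

Computing H_k = (kernel of ∂_k) / (image of ∂_{k+1}):

  H_0: rank C_0 − rank ∂_1 = 7 − 6 = 1, and the invariant factors of ∂_1 are all 1, so H_0 ≅ Z.
  H_1: rank ker ∂_1 − rank ∂_2 = (9 − 6) − 0 = 3, and there is no ∂_2, so H_1 ≅ Z^3.

H_0 ≅ Z,  H_1 ≅ Z^3.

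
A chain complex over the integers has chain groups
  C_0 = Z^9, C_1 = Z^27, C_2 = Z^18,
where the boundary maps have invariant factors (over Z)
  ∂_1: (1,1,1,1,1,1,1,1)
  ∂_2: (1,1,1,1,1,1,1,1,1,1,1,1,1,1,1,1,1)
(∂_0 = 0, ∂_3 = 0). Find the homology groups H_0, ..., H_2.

H_0 = Z,  H_1 = Z^2,  H_2 = Z.

H_0: b_0 = 9 − 0 − 8 = 1; torsion from ∂_1 factors > 1: none. So H_0 = Z.
H_1: b_1 = 27 − 8 − 17 = 2; torsion from ∂_2 factors > 1: none. So H_1 = Z^2.
H_2: b_2 = 18 − 17 − 0 = 1; torsion from ∂_3 factors > 1: none. So H_2 = Z.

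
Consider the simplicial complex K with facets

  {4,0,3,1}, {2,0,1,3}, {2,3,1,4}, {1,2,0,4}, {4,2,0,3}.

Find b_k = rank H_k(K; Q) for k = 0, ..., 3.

Order the vertices as 0 < 1 < 2 < 3 < 4. Listing each simplex with vertices in this order, K has dimension 3 with simplices:

  0-simplices (5): [0], [1], [2], [3], [4]
  1-simplices (10): [0,1], [0,2], [0,3], [0,4], [1,2], [1,3], [1,4], [2,3], [2,4], [3,4]
  2-simplices (10): [0,1,2], [0,1,3], [0,1,4], [0,2,3], [0,2,4], [0,3,4], [1,2,3], [1,2,4], [1,3,4], [2,3,4]
  3-simplices (5): [0,1,2,3], [0,1,2,4], [0,1,3,4], [0,2,3,4], [1,2,3,4]

Hence C_0 ≅ Z^5, C_1 ≅ Z^10, C_2 ≅ Z^10, C_3 ≅ Z^5.

∂_1: C_1 → C_0 sends each edge [p,q] (with p < q) to q − p. For instance
  ∂[2,3] = [3] − [2].
This gives a 5×10 integer matrix of rank 4; reducing to Smith normal form yields diagonal entries (1,1,1,1).

∂_2: C_2 → C_1 maps a triangle to the signed sum of its edges. For instance
  ∂[2,3,4] = [3,4] − [2,4] + [2,3],
  ∂[0,3,4] = [3,4] − [0,4] + [0,3].
The resulting 10×10 matrix has rank 6, and its Smith normal form has invariant factors (1,1,1,1,1,1).

Boundary ∂_3: C_3 → C_2 sends each 3-simplex σ to the alternating sum Σ_i (−1)^i (σ with its i-th vertex removed). For instance
  ∂[0,1,2,3] = [1,2,3] − [0,2,3] + [0,1,3] − [0,1,2],
  ∂[1,2,3,4] = [2,3,4] − [1,3,4] + [1,2,4] − [1,2,3].
This gives a 10×5 integer matrix of rank 4; reducing to Smith normal form yields diagonal entries (1,1,1,1).

From H_k ≅ ker(∂_k) / im(∂_{k+1}) we obtain:

  H_0: rank C_0 − rank ∂_1 = 5 − 4 = 1, and the invariant factors of ∂_1 are all 1, so H_0 ≅ Z.
  H_1: rank ker ∂_1 − rank ∂_2 = (10 − 4) − 6 = 0, and the invariant factors of ∂_2 are all 1, so H_1 ≅ 0.
  H_2: rank ker ∂_2 − rank ∂_3 = (10 − 6) − 4 = 0, and the invariant factors of ∂_3 are all 1, so H_2 ≅ 0.
  H_3: rank ker ∂_3 − rank ∂_4 = (5 − 4) − 0 = 1, and there is no ∂_4, so H_3 ≅ Z.

As a check, the Euler characteristic is 5 − 10 + 10 − 5 = 0, which agrees with 1 − 0 + 0 − 1 = 0.

Hence the Betti numbers are b_0 = 1, b_1 = 0, b_2 = 0, b_3 = 1.

b_0 = 1, b_1 = 0, b_2 = 0, b_3 = 1.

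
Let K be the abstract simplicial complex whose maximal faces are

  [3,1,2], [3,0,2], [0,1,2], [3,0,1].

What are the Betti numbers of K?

b_0 = 1, b_1 = 0, b_2 = 1.

K has 4 vertices, 6 edges, 4 triangles.
rank ∂_0 = 0, rank ∂_1 = 3 ⇒ b_0 = 4 − 0 − 3 = 1; all invariant factors of ∂_1 are 1 so no torsion. So H_0 = Z.
rank ∂_1 = 3, rank ∂_2 = 3 ⇒ b_1 = 6 − 3 − 3 = 0; all invariant factors of ∂_2 are 1 so no torsion. So H_1 = 0.
rank ∂_2 = 3, rank ∂_3 = 0 ⇒ b_2 = 4 − 3 − 0 = 1. So H_2 = Z.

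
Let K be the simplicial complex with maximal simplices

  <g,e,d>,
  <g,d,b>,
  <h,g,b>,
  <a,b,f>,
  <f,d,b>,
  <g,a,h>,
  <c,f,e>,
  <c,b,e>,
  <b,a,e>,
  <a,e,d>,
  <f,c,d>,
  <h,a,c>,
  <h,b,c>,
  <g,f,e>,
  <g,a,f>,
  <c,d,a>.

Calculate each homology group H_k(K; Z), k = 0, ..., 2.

H_0 ≅ Z,  H_1 ≅ Z^2,  H_2 ≅ Z.

Order the vertices as a < b < c < d < e < f < g < h. Listing each simplex with vertices in this order, K has dimension 2 with simplices:

  0-simplices (8): a, b, c, d, e, f, g, h
  1-simplices (24): ab, ac, ad, ae, af, ag, ah, bc, bd, be, bf, bg, bh, cd, ce, cf, ch, de, df, dg, ef, eg, fg, gh
  2-simplices (16): abe, abf, acd, ach, ade, afg, agh, bce, bch, bdf, bdg, bgh, cdf, cef, deg, efg

Hence C_0 ≅ Z^8, C_1 ≅ Z^24, C_2 ≅ Z^16.

∂_1: C_1 → C_0 sends each edge [p,q] (with p < q) to q − p. For instance
  ∂ch = h − c.
As a 8×24 matrix over Z this has rank 7, with invariant factors (1,1,1,1,1,1,1).

∂_2: C_2 → C_1 maps a triangle to the signed sum of its edges. For instance
  ∂deg = eg − dg + de,
  ∂cef = ef − cf + ce.
This gives a 24×16 integer matrix of rank 15; reducing to Smith normal form yields diagonal entries (1,1,1,1,1,1,1,1,1,1,1,1,1,1,1).

From H_k ≅ ker(∂_k) / im(∂_{k+1}) we obtain:

  H_0: rank C_0 − rank ∂_1 = 8 − 7 = 1, and the invariant factors of ∂_1 are all 1, so H_0 = Z.
  H_1: rank ker ∂_1 − rank ∂_2 = (24 − 7) − 15 = 2, and the invariant factors of ∂_2 are all 1, so H_1 = Z^2.
  H_2: rank ker ∂_2 − rank ∂_3 = (16 − 15) − 0 = 1, and there is no ∂_3, so H_2 = Z.

(K is a triangulation of the torus T^2.)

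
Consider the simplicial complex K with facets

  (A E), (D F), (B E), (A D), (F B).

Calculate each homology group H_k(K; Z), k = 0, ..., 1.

Fix the vertex order A < B < D < E < F and write every simplex with vertices in increasing order. Then dim K = 1 and the simplices of K are:

  0-simplices (5): A, B, D, E, F
  1-simplices (5): AD, AE, BE, BF, DF

giving chain groups C_0 ≅ Z^5, C_1 ≅ Z^5.

Boundary ∂_1: C_1 → C_0 maps an edge to its endpoints' difference, ∂[p,q] = q − p. For instance
  ∂AD = D − A.
As a 5×5 matrix over Z this has rank 4, with invariant factors (1,1,1,1).

Now H_k = ker ∂_k / im ∂_{k+1}, so:

  H_0: rank C_0 − rank ∂_1 = 5 − 4 = 1, and the invariant factors of ∂_1 are all 1, so H_0 = Z.
  H_1: rank ker ∂_1 − rank ∂_2 = (5 − 4) − 0 = 1, and there is no ∂_2, so H_1 = Z.

H_0 ≅ Z,  H_1 ≅ Z.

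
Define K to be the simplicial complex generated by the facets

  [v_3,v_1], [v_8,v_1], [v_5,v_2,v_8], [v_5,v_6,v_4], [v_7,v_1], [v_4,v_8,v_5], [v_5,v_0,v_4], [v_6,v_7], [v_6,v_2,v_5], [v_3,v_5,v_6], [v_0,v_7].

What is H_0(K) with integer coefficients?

H_0 = Z.

Take the total order v_0 < v_1 < v_2 < v_3 < v_4 < v_5 < v_6 < v_7 < v_8 on the vertex set. Then K (dimension 2) consists of the simplices:

  0-simplices (9): [v_0], [v_1], [v_2], [v_3], [v_4], [v_5], [v_6], [v_7], [v_8]
  1-simplices (17): (17 of them)
  2-simplices (6): [v_0,v_4,v_5], [v_2,v_5,v_6], [v_2,v_5,v_8], [v_3,v_5,v_6], [v_4,v_5,v_6], [v_4,v_5,v_8]

giving chain groups C_0 ≅ Z^9, C_1 ≅ Z^17, C_2 ≅ Z^6.

Boundary ∂_1: C_1 → C_0 maps an edge to its endpoints' difference, ∂[p,q] = q − p.
The resulting 9×17 matrix has rank 8, and its Smith normal form has invariant factors (1,1,1,1,1,1,1,1).

The boundary map ∂_2: C_2 → C_1 maps a triangle to the signed sum of its edges. For instance
  ∂[v_0,v_4,v_5] = [v_4,v_5] − [v_0,v_5] + [v_0,v_4],
  ∂[v_4,v_5,v_6] = [v_5,v_6] − [v_4,v_6] + [v_4,v_5].
The 17×6 boundary matrix has rank 6 and Smith normal form diag(1,1,1,1,1,1).

Reading off H_k = ker ∂_k / im ∂_{k+1}:

  H_0: rank C_0 − rank ∂_1 = 9 − 8 = 1, and the invariant factors of ∂_1 are all 1, so H_0 = Z.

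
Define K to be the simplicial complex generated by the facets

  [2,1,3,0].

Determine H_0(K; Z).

H_0 ≅ Z.

Take the total order 0 < 1 < 2 < 3 on the vertex set. Then K (dimension 3) consists of the simplices:

  0-simplices (4): [0], [1], [2], [3]
  1-simplices (6): [0,1], [0,2], [0,3], [1,2], [1,3], [2,3]
  2-simplices (4): [0,1,2], [0,1,3], [0,2,3], [1,2,3]
  3-simplices (1): [0,1,2,3]

so the chain groups are C_0 ≅ Z^4, C_1 ≅ Z^6, C_2 ≅ Z^4, C_3 ≅ Z^1.

Boundary ∂_1: C_1 → C_0 maps an edge to its endpoints' difference, ∂[p,q] = q − p.
As a 4×6 matrix over Z this has rank 3, with invariant factors (1,1,1).

The boundary map ∂_2: C_2 → C_1 maps a triangle to the signed sum of its edges. For instance
  ∂[1,2,3] = [2,3] − [1,3] + [1,2],
  ∂[0,1,3] = [1,3] − [0,3] + [0,1].
This gives a 6×4 integer matrix of rank 3; reducing to Smith normal form yields diagonal entries (1,1,1).

∂_3: C_3 → C_2 sends each 3-simplex σ to the alternating sum Σ_i (−1)^i (σ with its i-th vertex removed). For instance
  ∂[0,1,2,3] = [1,2,3] − [0,2,3] + [0,1,3] − [0,1,2].
The resulting 4×1 matrix has rank 1, and its Smith normal form has invariant factors (1).

Reading off H_k = ker ∂_k / im ∂_{k+1}:

  H_0: rank C_0 − rank ∂_1 = 4 − 3 = 1, and the invariant factors of ∂_1 are all 1, so H_0 ≅ Z.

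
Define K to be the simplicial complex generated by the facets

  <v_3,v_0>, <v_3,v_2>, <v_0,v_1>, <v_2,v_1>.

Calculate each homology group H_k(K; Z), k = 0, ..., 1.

Order the vertices as v_0 < v_1 < v_2 < v_3. Listing each simplex with vertices in this order, K has dimension 1 with simplices:

  0-simplices (4): [v_0], [v_1], [v_2], [v_3]
  1-simplices (4): [v_0,v_1], [v_0,v_3], [v_1,v_2], [v_2,v_3]

so the chain groups are C_0 ≅ Z^4, C_1 ≅ Z^4.

The boundary map ∂_1: C_1 → C_0 maps an edge to its endpoints' difference, ∂[p,q] = q − p.
The 4×4 boundary matrix has rank 3 and Smith normal form diag(1,1,1).

Reading off H_k = ker ∂_k / im ∂_{k+1}:

  H_0: rank C_0 − rank ∂_1 = 4 − 3 = 1, and the invariant factors of ∂_1 are all 1, so H_0 = Z.
  H_1: rank ker ∂_1 − rank ∂_2 = (4 − 3) − 0 = 1, and there is no ∂_2, so H_1 = Z.

(K is a triangulation of the circle S^1.)

H_0 = Z,  H_1 = Z.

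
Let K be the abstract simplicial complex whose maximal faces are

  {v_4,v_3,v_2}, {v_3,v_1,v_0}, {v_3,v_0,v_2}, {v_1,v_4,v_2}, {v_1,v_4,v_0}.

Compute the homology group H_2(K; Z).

We work with the vertex ordering v_0 < v_1 < v_2 < v_3 < v_4. The simplices of K, each written with vertices in increasing order, are:

  0-simplices (5): [v_0], [v_1], [v_2], [v_3], [v_4]
  1-simplices (10): [v_0,v_1], [v_0,v_2], [v_0,v_3], [v_0,v_4], [v_1,v_2], [v_1,v_3], [v_1,v_4], [v_2,v_3], [v_2,v_4], [v_3,v_4]
  2-simplices (5): [v_0,v_1,v_3], [v_0,v_1,v_4], [v_0,v_2,v_3], [v_1,v_2,v_4], [v_2,v_3,v_4]

Hence C_0 ≅ Z^5, C_1 ≅ Z^10, C_2 ≅ Z^5.

Boundary ∂_1: C_1 → C_0 is given by ∂[p,q] = [q] − [p]. For instance
  ∂[v_1,v_4] = [v_4] − [v_1].
As a 5×10 matrix over Z this has rank 4, with invariant factors (1,1,1,1).

The boundary map ∂_2: C_2 → C_1 sends each 2-simplex [p,q,r] to [q,r] − [p,r] + [p,q]. For instance
  ∂[v_0,v_1,v_4] = [v_1,v_4] − [v_0,v_4] + [v_0,v_1],
  ∂[v_0,v_1,v_3] = [v_1,v_3] − [v_0,v_3] + [v_0,v_1].
As a 10×5 matrix over Z this has rank 5, with invariant factors (1,1,1,1,1).

Now H_k = ker ∂_k / im ∂_{k+1}, so:

  H_2: rank ker ∂_2 − rank ∂_3 = (5 − 5) − 0 = 0, and there is no ∂_3, so H_2 = 0.

H_2 = 0.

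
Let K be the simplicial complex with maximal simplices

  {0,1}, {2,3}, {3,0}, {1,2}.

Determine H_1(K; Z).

Order the vertices as 0 < 1 < 2 < 3. Listing each simplex with vertices in this order, K has dimension 1 with simplices:

  0-simplices (4): [0], [1], [2], [3]
  1-simplices (4): [0,1], [0,3], [1,2], [2,3]

giving chain groups C_0 ≅ Z^4, C_1 ≅ Z^4.

The boundary map ∂_1: C_1 → C_0 sends each edge [p,q] (with p < q) to q − p.
The 4×4 boundary matrix has rank 3 and Smith normal form diag(1,1,1).

Reading off H_k = ker ∂_k / im ∂_{k+1}:

  H_1: rank ker ∂_1 − rank ∂_2 = (4 − 3) − 0 = 1, and there is no ∂_2, so H_1 ≅ Z.

H_1 = Z.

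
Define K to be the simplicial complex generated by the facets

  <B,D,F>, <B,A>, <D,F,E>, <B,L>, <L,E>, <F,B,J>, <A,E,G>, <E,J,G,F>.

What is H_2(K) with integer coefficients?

H_2 = 0.

K has 8 vertices, 16 edges, 8 triangles, 1 3-simplex.
rank ∂_2 = 7, rank ∂_3 = 1 ⇒ b_2 = 8 − 7 − 1 = 0; all invariant factors of ∂_3 are 1 so no torsion. So H_2 ≅ 0.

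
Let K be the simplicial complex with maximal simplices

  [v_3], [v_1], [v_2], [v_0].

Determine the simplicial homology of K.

We work with the vertex ordering v_0 < v_1 < v_2 < v_3. The simplices of K, each written with vertices in increasing order, are:

  0-simplices (4): [v_0], [v_1], [v_2], [v_3]

giving chain groups C_0 ≅ Z^4.

Reading off H_k = ker ∂_k / im ∂_{k+1}:

  H_0: rank C_0 − rank ∂_1 = 4 − 0 = 4, and there is no ∂_1, so H_0 = Z^4.

H_0 = Z^4.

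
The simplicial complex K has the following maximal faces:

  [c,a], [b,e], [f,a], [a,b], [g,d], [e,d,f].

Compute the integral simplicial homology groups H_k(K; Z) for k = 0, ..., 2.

H_0 ≅ Z,  H_1 ≅ Z,  H_2 = 0.

Fix the vertex order a < b < c < d < e < f < g and write every simplex with vertices in increasing order. Then dim K = 2 and the simplices of K are:

  0-simplices (7): a, b, c, d, e, f, g
  1-simplices (8): ab, ac, af, be, de, df, dg, ef
  2-simplices (1): def

giving chain groups C_0 ≅ Z^7, C_1 ≅ Z^8, C_2 ≅ Z^1.

The boundary map ∂_1: C_1 → C_0 sends each edge [p,q] (with p < q) to q − p. For instance
  ∂dg = g − d.
As a 7×8 matrix over Z this has rank 6, with invariant factors (1,1,1,1,1,1).

Boundary ∂_2: C_2 → C_1 acts by ∂[p,q,r] = [q,r] − [p,r] + [p,q]. For instance
  ∂def = ef − df + de.
The 8×1 boundary matrix has rank 1 and Smith normal form diag(1).

Computing H_k = (kernel of ∂_k) / (image of ∂_{k+1}):

  H_0: rank C_0 − rank ∂_1 = 7 − 6 = 1, and the invariant factors of ∂_1 are all 1, so H_0 ≅ Z.
  H_1: rank ker ∂_1 − rank ∂_2 = (8 − 6) − 1 = 1, and the invariant factors of ∂_2 are all 1, so H_1 ≅ Z.
  H_2: rank ker ∂_2 − rank ∂_3 = (1 − 1) − 0 = 0, and there is no ∂_3, so H_2 ≅ 0.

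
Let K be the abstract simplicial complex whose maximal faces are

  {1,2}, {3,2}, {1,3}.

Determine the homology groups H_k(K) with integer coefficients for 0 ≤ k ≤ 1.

Take the total order 1 < 2 < 3 on the vertex set. Then K (dimension 1) consists of the simplices:

  0-simplices (3): [1], [2], [3]
  1-simplices (3): [1,2], [1,3], [2,3]

Hence C_0 ≅ Z^3, C_1 ≅ Z^3.

The boundary map ∂_1: C_1 → C_0 is given by ∂[p,q] = [q] − [p]. For instance
  ∂[1,2] = [2] − [1].
The resulting 3×3 matrix has rank 2, and its Smith normal form has invariant factors (1,1).

Now H_k = ker ∂_k / im ∂_{k+1}, so:

  H_0: rank C_0 − rank ∂_1 = 3 − 2 = 1, and the invariant factors of ∂_1 are all 1, so H_0 ≅ Z.
  H_1: rank ker ∂_1 − rank ∂_2 = (3 − 2) − 0 = 1, and there is no ∂_2, so H_1 ≅ Z.

H_0 = Z,  H_1 = Z.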